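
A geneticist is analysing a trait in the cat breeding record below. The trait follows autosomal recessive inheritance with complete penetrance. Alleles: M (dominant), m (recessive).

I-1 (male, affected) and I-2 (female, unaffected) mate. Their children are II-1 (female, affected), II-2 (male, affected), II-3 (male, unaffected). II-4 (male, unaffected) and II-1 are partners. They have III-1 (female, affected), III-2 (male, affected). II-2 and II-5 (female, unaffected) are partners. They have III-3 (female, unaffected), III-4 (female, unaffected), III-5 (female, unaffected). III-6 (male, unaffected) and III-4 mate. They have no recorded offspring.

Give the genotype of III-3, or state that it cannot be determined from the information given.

From phenotype alone, III-3 is MM or Mm.
III-3 is unaffected so carries M and received m from II-2 (mm), so III-3 is Mm.

Mm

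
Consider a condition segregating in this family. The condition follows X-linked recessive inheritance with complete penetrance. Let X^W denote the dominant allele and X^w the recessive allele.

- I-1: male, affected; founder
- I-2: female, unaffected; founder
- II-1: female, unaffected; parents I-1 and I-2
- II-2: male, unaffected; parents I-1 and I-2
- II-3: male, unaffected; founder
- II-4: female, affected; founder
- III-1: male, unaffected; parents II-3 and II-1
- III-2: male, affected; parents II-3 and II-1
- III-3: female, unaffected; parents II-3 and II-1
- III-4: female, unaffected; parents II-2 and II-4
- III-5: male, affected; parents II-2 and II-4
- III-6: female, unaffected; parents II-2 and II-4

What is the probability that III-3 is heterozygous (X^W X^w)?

II-3 is unaffected, so II-3 is X^W Y.
II-1 is unaffected so carries W and received w from I-1 (X^w Y), so II-1 is X^W X^w.
Their cross gives offspring ratios 1/2 X^W X^W : 1/2 X^W X^w. Conditioning on III-3 being unaffected, P(X^W X^w) = 1/2 / 1 = 1/2.

1/2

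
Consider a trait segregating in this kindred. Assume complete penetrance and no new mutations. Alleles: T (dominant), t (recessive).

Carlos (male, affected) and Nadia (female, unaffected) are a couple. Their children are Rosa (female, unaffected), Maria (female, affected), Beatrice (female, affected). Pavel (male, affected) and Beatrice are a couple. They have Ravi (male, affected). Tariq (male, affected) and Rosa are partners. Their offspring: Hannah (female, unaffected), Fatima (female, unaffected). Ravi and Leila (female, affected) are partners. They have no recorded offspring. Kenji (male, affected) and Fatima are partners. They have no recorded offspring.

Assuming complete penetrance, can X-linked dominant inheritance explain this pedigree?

Under X-linked dominant, Rosa (unaffected, female) cannot arise from Carlos (affected) × Nadia (unaffected).

No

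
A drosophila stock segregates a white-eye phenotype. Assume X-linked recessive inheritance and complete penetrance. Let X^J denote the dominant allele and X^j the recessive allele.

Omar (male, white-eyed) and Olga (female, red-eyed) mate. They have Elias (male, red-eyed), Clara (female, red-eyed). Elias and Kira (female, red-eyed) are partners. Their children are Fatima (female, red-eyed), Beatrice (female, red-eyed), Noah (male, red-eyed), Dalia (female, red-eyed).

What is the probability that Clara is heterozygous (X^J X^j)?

1

Clara is red-eyed so carries J and received j from Omar (X^j Y), so Clara is X^J X^j, giving P(X^J X^j) = 1.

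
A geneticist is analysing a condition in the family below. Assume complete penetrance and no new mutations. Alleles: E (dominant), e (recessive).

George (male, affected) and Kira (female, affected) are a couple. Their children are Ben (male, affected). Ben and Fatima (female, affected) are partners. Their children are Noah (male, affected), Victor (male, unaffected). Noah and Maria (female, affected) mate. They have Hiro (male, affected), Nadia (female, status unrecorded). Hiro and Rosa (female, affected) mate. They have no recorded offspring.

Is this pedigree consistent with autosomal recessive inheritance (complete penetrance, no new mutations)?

No

Under autosomal recessive, Victor (unaffected, male) cannot arise from Ben (affected) × Fatima (affected).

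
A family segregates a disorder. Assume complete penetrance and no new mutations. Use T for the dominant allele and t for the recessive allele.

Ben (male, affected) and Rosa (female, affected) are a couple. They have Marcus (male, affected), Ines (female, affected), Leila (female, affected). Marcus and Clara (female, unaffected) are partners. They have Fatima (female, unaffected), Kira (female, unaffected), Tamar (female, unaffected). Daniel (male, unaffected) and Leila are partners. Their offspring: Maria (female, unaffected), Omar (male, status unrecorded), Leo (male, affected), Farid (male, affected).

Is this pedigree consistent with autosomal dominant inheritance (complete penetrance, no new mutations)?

Yes

A consistent assignment under autosomal dominant exists: Ben TT, Rosa Tt, Marcus Tt, Ines TT, Leila Tt, Clara tt, Daniel tt, Fatima tt, Kira tt, Tamar tt, Maria tt, Omar Tt, Leo Tt, Farid Tt.
In this assignment every recorded phenotype matches its genotype and every non-founder's genotype is obtainable from its parents' genotypes, so the pedigree is consistent.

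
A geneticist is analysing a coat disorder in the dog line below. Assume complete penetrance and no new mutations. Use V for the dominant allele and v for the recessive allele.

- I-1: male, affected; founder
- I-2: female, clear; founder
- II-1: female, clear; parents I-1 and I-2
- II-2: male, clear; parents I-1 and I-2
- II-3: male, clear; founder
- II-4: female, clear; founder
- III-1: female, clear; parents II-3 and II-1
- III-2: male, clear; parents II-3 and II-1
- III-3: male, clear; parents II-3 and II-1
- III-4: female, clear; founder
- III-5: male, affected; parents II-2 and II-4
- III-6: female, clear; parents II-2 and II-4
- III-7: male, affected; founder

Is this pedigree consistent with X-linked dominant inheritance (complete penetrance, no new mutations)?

Under X-linked dominant, II-1 (clear, female) cannot arise from I-1 (affected) × I-2 (clear).

No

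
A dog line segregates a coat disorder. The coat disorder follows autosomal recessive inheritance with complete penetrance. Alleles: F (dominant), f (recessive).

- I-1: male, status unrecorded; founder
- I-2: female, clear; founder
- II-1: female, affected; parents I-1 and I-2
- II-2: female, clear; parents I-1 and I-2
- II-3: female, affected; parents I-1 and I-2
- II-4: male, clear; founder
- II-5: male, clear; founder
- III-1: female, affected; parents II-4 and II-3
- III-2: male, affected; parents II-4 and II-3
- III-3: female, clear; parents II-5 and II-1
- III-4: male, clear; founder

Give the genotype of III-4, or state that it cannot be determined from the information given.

III-4's phenotype allows FF or Ff, and no parent or child forces a single allele at both positions; consistent genotype assignments exist with III-4 as FF or Ff.

cannot be determined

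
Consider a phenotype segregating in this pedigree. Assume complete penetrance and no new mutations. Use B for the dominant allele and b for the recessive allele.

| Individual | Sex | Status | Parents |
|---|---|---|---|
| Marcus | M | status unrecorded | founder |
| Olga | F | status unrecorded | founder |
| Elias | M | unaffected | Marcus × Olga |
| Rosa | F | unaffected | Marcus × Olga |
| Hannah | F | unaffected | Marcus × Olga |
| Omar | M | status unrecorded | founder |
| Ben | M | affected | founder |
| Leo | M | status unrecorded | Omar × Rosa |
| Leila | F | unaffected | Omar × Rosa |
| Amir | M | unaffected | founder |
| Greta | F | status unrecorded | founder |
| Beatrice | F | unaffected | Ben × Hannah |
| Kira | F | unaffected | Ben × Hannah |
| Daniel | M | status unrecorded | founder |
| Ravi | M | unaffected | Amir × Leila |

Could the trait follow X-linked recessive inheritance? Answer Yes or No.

A consistent assignment under X-linked recessive exists: Marcus X^B Y, Olga X^B X^B, Elias X^B Y, Rosa X^B X^B, Hannah X^B X^B, Omar X^B Y, Ben X^b Y, Leo X^B Y, Leila X^B X^B, Amir X^B Y, Greta X^B X^B, Beatrice X^B X^b, Kira X^B X^b, Daniel X^B Y, Ravi X^B Y.
In this assignment every recorded phenotype matches its genotype and every non-founder's genotype is obtainable from its parents' genotypes, so the pedigree is consistent.

Yes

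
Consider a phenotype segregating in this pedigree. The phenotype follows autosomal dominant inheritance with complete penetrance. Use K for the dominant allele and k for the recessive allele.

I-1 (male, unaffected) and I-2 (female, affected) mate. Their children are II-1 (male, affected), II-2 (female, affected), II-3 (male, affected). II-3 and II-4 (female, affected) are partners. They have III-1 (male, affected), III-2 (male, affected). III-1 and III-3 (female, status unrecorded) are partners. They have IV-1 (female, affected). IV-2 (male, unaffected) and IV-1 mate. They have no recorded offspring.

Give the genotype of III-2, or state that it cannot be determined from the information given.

cannot be determined

III-2's phenotype allows KK or Kk, and no parent or child forces a single allele at both positions; consistent genotype assignments exist with III-2 as KK or Kk.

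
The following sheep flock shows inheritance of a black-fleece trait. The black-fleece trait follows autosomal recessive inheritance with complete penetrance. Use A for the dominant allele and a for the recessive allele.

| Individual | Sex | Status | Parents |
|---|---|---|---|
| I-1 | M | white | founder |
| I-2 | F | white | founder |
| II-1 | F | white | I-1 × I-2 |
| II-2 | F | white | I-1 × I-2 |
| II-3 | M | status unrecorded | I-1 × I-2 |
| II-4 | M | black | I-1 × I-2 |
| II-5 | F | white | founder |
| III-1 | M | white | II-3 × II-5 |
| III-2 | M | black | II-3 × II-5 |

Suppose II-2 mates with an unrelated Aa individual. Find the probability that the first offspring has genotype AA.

1/3

I-1 is white so carries A and passed a to II-4 (aa), so I-1 is Aa.
I-2 is white so carries A and passed a to II-4 (aa), so I-2 is Aa.
II-2 is a white offspring of I-1 (Aa) × I-2 (Aa), whose cross gives 1/4 AA : 1/2 Aa : 1/4 aa; conditioning on being white, II-2 is AA with probability 1/3, Aa with probability 2/3.
Summing over parental genotype combinations, P(offspring has genotype AA) = 1/3·1/2 + 2/3·1/4 = 1/3.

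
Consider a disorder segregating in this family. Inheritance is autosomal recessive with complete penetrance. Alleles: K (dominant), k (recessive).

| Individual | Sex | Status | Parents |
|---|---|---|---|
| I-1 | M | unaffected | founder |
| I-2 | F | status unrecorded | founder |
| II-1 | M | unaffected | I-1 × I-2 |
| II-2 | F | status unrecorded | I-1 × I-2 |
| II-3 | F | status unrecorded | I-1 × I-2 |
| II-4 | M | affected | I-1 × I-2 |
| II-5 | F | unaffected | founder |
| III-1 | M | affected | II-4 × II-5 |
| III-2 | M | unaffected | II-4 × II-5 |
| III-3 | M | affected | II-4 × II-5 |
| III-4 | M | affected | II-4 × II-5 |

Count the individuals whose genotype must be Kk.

3

Obligate heterozygotes: I-1 is unaffected so carries K and passed k to II-4 (kk), so I-1 is Kk; II-5 is unaffected so carries K and passed k to III-1 (kk), so II-5 is Kk; III-2 is unaffected so carries K and received k from II-4 (kk), so III-2 is Kk.
Every other individual is either homozygous by phenotype or has at least one consistent homozygous assignment, so the count is 3.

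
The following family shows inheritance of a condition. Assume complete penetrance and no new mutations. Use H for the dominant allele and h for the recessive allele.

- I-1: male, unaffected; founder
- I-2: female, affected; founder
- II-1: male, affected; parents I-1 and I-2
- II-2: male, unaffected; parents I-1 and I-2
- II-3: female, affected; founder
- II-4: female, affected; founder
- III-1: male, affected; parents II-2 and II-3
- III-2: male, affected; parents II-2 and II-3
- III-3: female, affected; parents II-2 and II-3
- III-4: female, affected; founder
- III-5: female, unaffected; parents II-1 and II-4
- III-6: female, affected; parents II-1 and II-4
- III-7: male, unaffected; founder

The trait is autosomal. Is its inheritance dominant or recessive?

dominant

II-1 and II-4 are both affected yet have an unaffected child III-5. Under a recessive model two affected parents are homozygous and every child would be affected, so the trait cannot be recessive.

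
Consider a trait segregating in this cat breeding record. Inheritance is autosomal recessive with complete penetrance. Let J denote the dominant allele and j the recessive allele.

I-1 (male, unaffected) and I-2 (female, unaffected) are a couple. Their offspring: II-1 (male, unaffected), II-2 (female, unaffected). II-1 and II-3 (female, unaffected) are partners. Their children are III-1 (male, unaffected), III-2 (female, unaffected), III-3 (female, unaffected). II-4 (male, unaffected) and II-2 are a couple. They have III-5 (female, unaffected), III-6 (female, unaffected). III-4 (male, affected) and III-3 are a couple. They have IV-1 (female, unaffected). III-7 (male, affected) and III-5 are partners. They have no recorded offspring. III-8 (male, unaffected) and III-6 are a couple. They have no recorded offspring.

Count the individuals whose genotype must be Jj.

Obligate heterozygotes: IV-1 is unaffected so carries J and received j from III-4 (jj), so IV-1 is Jj.
Every other individual is either homozygous by phenotype or has at least one consistent homozygous assignment, so the count is 1.

1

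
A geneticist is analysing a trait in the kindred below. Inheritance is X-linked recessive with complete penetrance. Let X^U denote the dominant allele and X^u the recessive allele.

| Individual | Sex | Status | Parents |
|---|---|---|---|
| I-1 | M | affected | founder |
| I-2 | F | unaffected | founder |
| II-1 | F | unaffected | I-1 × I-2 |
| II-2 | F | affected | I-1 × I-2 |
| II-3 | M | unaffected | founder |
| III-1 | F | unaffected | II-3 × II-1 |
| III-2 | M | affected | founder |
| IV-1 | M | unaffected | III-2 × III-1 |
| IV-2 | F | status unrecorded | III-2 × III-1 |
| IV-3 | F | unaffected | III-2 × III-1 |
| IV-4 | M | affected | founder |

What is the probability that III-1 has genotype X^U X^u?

1/5

II-3 is unaffected, so II-3 is X^U Y.
II-1 is unaffected so carries U and received u from I-1 (X^u Y), so II-1 is X^U X^u.
Their cross gives offspring ratios 1/2 X^U X^U : 1/2 X^U X^u. Conditioning on III-1 being unaffected, P(X^U X^u) = 1/2 / 1 = 1/2 before taking III-1's own offspring into account.
III-2 is affected, so III-2 is X^u Y.
Now use III-1's offspring. Probability of each recorded status — unaffected son IV-1: 1/2 if III-1 is X^U X^u, 1 if X^U X^U; unaffected daughter IV-3: 1/2 if III-1 is X^U X^u, 1 if X^U X^U. (IV-2: equally likely either way, so uninformative.)
Bayes: P(X^U X^u) = 1/2·1/4 / (1/2·1/4 + 1/2·1) = 1/5.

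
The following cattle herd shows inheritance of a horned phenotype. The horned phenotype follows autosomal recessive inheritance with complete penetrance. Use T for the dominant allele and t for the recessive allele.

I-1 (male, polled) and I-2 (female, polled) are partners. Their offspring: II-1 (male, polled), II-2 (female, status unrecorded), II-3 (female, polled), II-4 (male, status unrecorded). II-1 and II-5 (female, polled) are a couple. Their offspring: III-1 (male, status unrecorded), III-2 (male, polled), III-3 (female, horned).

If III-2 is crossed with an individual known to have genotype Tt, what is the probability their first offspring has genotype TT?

1/3

II-1 is polled so carries T and passed t to III-3 (tt), so II-1 is Tt.
II-5 is polled so carries T and passed t to III-3 (tt), so II-5 is Tt.
III-2 is a polled offspring of II-1 (Tt) × II-5 (Tt), whose cross gives 1/4 TT : 1/2 Tt : 1/4 tt; conditioning on being polled, III-2 is TT with probability 1/3, Tt with probability 2/3.
Summing over parental genotype combinations, P(offspring has genotype TT) = 1/3·1/2 + 2/3·1/4 = 1/3.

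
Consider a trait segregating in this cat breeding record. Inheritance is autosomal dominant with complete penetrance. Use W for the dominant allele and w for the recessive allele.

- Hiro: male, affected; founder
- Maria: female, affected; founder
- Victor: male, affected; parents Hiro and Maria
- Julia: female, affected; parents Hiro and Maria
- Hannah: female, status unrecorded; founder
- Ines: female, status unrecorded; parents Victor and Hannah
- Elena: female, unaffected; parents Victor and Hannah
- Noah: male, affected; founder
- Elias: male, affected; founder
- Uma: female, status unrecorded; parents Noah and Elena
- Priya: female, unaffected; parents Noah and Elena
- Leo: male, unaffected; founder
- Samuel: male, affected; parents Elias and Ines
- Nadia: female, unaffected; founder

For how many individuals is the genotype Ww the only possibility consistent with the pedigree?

Obligate heterozygotes: Victor is affected so carries W and passed w to Elena (ww), so Victor is Ww; Noah is affected so carries W and passed w to Priya (ww), so Noah is Ww.
Every other individual is either homozygous by phenotype or has at least one consistent homozygous assignment, so the count is 2.

2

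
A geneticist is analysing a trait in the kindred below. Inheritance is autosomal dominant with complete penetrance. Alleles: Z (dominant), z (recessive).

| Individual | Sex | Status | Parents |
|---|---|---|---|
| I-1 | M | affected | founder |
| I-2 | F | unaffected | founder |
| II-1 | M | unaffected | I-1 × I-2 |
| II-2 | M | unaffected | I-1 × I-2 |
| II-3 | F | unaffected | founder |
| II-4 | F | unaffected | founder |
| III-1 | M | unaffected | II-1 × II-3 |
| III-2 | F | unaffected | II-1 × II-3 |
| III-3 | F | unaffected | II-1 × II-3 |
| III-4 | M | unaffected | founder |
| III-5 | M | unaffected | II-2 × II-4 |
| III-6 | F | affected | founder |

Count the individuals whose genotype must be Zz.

1

Obligate heterozygotes: I-1 is affected so carries Z and passed z to II-1 (zz), so I-1 is Zz.
Every other individual is either homozygous by phenotype or has at least one consistent homozygous assignment, so the count is 1.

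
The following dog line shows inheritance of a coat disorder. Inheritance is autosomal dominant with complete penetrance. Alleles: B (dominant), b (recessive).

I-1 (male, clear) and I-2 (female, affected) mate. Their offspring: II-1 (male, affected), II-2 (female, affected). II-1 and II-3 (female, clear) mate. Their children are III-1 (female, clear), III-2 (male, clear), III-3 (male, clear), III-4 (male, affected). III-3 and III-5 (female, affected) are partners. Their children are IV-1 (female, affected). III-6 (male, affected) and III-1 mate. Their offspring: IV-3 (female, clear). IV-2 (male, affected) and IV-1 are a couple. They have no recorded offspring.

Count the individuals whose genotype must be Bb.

5

Obligate heterozygotes: II-1 is affected so carries B and received b from I-1 (bb), so II-1 is Bb; II-2 is affected so carries B and received b from I-1 (bb), so II-2 is Bb; III-4 is affected so carries B and received b from II-3 (bb), so III-4 is Bb; III-6 is affected so carries B and passed b to IV-3 (bb), so III-6 is Bb; IV-1 is affected so carries B and received b from III-3 (bb), so IV-1 is Bb.
Every other individual is either homozygous by phenotype or has at least one consistent homozygous assignment, so the count is 5.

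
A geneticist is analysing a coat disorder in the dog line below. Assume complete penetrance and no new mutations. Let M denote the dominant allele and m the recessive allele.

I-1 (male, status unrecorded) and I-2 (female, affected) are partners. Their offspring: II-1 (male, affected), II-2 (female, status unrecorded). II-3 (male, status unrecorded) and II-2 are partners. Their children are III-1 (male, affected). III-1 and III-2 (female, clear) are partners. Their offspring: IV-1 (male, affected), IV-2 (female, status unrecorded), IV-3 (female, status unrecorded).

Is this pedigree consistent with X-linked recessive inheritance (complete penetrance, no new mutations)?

A consistent assignment under X-linked recessive exists: I-1 X^M Y, I-2 X^m X^m, II-1 X^m Y, II-2 X^M X^m, II-3 X^M Y, III-1 X^m Y, III-2 X^M X^m, IV-1 X^m Y, IV-2 X^M X^m, IV-3 X^M X^m.
In this assignment every recorded phenotype matches its genotype and every non-founder's genotype is obtainable from its parents' genotypes, so the pedigree is consistent.

Yes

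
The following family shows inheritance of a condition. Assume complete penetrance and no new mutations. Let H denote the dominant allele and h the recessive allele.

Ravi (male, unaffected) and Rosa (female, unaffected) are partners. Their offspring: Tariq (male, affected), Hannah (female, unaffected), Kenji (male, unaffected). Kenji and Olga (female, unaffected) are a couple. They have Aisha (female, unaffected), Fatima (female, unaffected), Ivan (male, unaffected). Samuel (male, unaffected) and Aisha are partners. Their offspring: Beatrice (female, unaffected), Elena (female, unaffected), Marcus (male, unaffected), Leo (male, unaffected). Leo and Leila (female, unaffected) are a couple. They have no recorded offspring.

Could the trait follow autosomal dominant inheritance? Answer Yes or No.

No

Under autosomal dominant, Tariq (affected, male) cannot arise from Ravi (unaffected) × Rosa (unaffected).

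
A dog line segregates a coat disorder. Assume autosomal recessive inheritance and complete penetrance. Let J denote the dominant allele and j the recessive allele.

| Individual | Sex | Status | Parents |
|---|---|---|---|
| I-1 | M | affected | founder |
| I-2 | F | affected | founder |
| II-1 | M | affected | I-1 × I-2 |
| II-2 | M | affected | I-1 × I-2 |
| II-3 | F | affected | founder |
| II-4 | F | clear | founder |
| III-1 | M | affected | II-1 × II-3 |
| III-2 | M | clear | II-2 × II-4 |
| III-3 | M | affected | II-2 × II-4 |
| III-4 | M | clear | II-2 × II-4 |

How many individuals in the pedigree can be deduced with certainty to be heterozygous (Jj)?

Obligate heterozygotes: II-4 is clear so carries J and passed j to III-3 (jj), so II-4 is Jj; III-2 is clear so carries J and received j from II-2 (jj), so III-2 is Jj; III-4 is clear so carries J and received j from II-2 (jj), so III-4 is Jj.
Every other individual is either homozygous by phenotype or has at least one consistent homozygous assignment, so the count is 3.

3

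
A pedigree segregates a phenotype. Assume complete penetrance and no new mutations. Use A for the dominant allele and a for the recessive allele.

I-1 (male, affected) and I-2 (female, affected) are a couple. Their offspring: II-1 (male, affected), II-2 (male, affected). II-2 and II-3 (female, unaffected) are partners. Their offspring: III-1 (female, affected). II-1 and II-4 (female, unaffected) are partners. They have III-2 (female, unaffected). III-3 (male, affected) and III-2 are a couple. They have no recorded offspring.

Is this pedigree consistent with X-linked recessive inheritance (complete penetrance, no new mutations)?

Yes

A consistent assignment under X-linked recessive exists: I-1 X^a Y, I-2 X^a X^a, II-1 X^a Y, II-2 X^a Y, II-3 X^A X^a, II-4 X^A X^A, III-1 X^a X^a, III-2 X^A X^a, III-3 X^a Y.
In this assignment every recorded phenotype matches its genotype and every non-founder's genotype is obtainable from its parents' genotypes, so the pedigree is consistent.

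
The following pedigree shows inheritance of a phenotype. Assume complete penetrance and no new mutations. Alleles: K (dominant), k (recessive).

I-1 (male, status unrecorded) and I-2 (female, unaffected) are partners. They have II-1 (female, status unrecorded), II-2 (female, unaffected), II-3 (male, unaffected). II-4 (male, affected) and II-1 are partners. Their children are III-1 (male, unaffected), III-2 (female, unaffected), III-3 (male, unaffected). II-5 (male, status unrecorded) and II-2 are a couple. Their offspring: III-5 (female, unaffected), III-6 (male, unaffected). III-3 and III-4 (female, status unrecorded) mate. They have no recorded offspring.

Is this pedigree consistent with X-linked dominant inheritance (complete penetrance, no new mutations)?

No

Under X-linked dominant, III-2 (unaffected, female) cannot arise from II-4 (affected) × II-1 (unrecorded).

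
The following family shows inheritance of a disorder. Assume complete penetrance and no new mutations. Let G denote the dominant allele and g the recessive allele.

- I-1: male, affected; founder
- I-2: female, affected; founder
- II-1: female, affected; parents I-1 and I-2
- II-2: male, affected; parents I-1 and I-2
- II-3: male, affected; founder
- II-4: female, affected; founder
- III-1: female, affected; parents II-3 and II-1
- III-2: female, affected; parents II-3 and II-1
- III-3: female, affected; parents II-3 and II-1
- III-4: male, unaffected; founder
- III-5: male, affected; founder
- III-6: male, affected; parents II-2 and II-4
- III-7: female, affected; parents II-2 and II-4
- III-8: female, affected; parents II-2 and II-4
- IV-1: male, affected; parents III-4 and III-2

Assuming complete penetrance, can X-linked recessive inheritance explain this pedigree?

A consistent assignment under X-linked recessive exists: I-1 X^g Y, I-2 X^g X^g, II-1 X^g X^g, II-2 X^g Y, II-3 X^g Y, II-4 X^g X^g, III-1 X^g X^g, III-2 X^g X^g, III-3 X^g X^g, III-4 X^G Y, III-5 X^g Y, III-6 X^g Y, III-7 X^g X^g, III-8 X^g X^g, IV-1 X^g Y.
In this assignment every recorded phenotype matches its genotype and every non-founder's genotype is obtainable from its parents' genotypes, so the pedigree is consistent.

Yes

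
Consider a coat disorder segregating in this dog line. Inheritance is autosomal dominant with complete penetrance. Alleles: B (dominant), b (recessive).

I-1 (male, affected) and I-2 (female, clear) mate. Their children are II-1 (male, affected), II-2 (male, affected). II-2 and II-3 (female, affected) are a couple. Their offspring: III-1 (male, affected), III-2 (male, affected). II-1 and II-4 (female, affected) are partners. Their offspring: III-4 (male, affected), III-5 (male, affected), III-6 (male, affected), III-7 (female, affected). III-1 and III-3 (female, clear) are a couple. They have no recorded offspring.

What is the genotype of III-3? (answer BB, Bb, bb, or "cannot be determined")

bb

III-3 is clear, so III-3 is bb.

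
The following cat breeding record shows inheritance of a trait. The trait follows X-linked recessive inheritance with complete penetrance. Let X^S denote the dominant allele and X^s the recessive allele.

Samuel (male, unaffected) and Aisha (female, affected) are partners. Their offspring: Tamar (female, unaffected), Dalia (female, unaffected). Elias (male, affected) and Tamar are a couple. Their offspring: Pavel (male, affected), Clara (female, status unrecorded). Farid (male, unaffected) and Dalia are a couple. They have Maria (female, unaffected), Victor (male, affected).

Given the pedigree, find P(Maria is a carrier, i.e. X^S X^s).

1/2

Farid is unaffected, so Farid is X^S Y.
Dalia is unaffected so carries S and received s from Aisha (X^s X^s), so Dalia is X^S X^s.
Their cross gives offspring ratios 1/2 X^S X^S : 1/2 X^S X^s. Conditioning on Maria being unaffected, P(X^S X^s) = 1/2 / 1 = 1/2.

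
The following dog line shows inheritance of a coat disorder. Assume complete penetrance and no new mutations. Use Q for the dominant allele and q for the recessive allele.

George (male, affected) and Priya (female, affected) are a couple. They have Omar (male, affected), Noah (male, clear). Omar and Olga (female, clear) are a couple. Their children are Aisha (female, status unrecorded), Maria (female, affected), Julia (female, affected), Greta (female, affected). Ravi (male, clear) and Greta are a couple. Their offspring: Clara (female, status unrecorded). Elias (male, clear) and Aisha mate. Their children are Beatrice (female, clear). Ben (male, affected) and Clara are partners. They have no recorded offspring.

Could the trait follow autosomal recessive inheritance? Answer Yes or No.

No

Under autosomal recessive, Noah (clear, male) cannot arise from George (affected) × Priya (affected).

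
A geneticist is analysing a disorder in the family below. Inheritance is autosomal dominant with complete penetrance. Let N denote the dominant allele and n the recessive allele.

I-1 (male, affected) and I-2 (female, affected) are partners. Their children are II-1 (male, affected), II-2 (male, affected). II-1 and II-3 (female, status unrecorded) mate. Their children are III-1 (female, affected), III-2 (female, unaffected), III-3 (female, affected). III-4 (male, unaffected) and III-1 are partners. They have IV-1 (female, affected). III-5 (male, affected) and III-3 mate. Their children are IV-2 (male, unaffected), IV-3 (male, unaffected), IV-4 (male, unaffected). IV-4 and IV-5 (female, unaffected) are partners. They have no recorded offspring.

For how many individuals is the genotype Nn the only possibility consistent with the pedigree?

Obligate heterozygotes: II-1 is affected so carries N and passed n to III-2 (nn), so II-1 is Nn; III-3 is affected so carries N and passed n to IV-2 (nn), so III-3 is Nn; III-5 is affected so carries N and passed n to IV-2 (nn), so III-5 is Nn; IV-1 is affected so carries N and received n from III-4 (nn), so IV-1 is Nn.
Every other individual is either homozygous by phenotype or has at least one consistent homozygous assignment, so the count is 4.

4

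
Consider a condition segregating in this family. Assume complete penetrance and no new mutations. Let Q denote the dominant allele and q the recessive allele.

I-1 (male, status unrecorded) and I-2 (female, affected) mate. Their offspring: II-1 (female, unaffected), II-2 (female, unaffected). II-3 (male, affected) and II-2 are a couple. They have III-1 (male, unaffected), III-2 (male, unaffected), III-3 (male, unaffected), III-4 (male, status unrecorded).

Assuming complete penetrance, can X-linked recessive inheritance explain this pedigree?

A consistent assignment under X-linked recessive exists: I-1 X^Q Y, I-2 X^q X^q, II-1 X^Q X^q, II-2 X^Q X^q, II-3 X^q Y, III-1 X^Q Y, III-2 X^Q Y, III-3 X^Q Y, III-4 X^Q Y.
In this assignment every recorded phenotype matches its genotype and every non-founder's genotype is obtainable from its parents' genotypes, so the pedigree is consistent.

Yes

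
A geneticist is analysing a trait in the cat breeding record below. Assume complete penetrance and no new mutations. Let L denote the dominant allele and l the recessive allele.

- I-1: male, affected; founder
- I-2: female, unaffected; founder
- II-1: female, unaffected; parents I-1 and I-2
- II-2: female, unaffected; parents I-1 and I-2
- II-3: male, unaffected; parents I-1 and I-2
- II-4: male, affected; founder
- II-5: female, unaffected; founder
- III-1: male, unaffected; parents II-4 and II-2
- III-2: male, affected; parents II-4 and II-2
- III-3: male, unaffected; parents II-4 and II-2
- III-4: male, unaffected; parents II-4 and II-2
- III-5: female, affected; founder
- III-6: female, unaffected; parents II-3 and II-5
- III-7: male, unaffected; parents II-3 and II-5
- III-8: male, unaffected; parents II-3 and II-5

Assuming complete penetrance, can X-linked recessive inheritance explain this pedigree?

A consistent assignment under X-linked recessive exists: I-1 X^l Y, I-2 X^L X^L, II-1 X^L X^l, II-2 X^L X^l, II-3 X^L Y, II-4 X^l Y, II-5 X^L X^L, III-1 X^L Y, III-2 X^l Y, III-3 X^L Y, III-4 X^L Y, III-5 X^l X^l, III-6 X^L X^L, III-7 X^L Y, III-8 X^L Y.
In this assignment every recorded phenotype matches its genotype and every non-founder's genotype is obtainable from its parents' genotypes, so the pedigree is consistent.

Yes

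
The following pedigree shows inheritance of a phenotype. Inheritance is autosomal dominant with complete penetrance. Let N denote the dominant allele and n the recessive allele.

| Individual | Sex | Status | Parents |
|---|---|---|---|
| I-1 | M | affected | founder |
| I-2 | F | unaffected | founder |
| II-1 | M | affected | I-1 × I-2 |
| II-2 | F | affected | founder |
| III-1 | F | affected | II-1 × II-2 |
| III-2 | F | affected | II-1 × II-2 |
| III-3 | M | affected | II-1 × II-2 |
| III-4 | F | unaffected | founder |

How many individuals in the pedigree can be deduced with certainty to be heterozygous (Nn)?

1

Obligate heterozygotes: II-1 is affected so carries N and received n from I-2 (nn), so II-1 is Nn.
Every other individual is either homozygous by phenotype or has at least one consistent homozygous assignment, so the count is 1.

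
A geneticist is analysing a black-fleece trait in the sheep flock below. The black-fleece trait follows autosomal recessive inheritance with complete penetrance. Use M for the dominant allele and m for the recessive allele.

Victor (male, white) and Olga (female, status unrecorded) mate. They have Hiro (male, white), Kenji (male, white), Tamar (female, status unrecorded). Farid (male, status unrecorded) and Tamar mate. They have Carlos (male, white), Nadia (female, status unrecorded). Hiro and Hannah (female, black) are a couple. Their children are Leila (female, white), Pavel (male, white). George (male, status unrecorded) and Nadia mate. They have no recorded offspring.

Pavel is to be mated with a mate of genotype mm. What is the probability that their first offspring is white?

Pavel is white so carries M and received m from Hannah (mm), so Pavel is Mm.
The cross gives 1/2 Mm : 1/2 mm, so P(offspring is white) = 1/2.

1/2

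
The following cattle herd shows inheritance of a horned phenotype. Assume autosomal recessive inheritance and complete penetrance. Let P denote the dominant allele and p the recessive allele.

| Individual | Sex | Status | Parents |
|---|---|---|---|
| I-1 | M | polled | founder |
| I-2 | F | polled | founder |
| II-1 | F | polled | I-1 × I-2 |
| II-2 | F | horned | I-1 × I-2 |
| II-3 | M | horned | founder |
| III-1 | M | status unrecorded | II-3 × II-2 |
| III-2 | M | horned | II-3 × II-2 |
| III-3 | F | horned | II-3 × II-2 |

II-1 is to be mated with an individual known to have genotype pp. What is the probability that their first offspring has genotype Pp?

2/3

I-1 is polled so carries P and passed p to II-2 (pp), so I-1 is Pp.
I-2 is polled so carries P and passed p to II-2 (pp), so I-2 is Pp.
II-1 is a polled offspring of I-1 (Pp) × I-2 (Pp), whose cross gives 1/4 PP : 1/2 Pp : 1/4 pp; conditioning on being polled, II-1 is PP with probability 1/3, Pp with probability 2/3.
Summing over parental genotype combinations, P(offspring has genotype Pp) = 1/3·1 + 2/3·1/2 = 2/3.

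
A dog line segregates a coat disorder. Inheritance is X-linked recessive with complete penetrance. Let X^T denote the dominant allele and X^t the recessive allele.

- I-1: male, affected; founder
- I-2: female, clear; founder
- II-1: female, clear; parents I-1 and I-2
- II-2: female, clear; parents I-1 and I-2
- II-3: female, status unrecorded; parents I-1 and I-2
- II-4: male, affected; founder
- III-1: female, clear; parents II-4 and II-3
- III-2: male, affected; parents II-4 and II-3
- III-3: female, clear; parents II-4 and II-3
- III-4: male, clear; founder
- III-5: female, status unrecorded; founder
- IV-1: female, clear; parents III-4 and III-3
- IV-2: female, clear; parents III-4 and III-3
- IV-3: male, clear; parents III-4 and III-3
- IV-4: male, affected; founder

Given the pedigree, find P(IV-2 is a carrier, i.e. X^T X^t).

III-4 is clear, so III-4 is X^T Y.
III-3 is clear so carries T and received t from II-4 (X^t Y), so III-3 is X^T X^t.
Their cross gives offspring ratios 1/2 X^T X^T : 1/2 X^T X^t. Conditioning on IV-2 being clear, P(X^T X^t) = 1/2 / 1 = 1/2.

1/2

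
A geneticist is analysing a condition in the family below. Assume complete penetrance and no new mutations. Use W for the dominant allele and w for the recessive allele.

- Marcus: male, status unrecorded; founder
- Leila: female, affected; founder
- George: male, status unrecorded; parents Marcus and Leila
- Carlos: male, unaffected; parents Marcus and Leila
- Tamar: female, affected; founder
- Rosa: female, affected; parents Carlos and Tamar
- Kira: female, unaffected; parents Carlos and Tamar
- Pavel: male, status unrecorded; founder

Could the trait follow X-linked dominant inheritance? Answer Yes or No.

Yes

A consistent assignment under X-linked dominant exists: Marcus X^W Y, Leila X^W X^w, George X^W Y, Carlos X^w Y, Tamar X^W X^w, Rosa X^W X^w, Kira X^w X^w, Pavel X^W Y.
In this assignment every recorded phenotype matches its genotype and every non-founder's genotype is obtainable from its parents' genotypes, so the pedigree is consistent.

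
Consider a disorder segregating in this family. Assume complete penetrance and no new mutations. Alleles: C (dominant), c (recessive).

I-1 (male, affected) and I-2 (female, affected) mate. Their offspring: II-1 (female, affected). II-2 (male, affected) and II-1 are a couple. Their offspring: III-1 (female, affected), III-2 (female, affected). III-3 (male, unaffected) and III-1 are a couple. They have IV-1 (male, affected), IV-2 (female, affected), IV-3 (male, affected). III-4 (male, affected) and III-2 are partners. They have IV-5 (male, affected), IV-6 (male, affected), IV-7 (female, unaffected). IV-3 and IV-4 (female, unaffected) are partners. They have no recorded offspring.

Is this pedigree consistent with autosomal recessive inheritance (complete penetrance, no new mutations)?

No

Under autosomal recessive, IV-7 (unaffected, female) cannot arise from III-4 (affected) × III-2 (affected).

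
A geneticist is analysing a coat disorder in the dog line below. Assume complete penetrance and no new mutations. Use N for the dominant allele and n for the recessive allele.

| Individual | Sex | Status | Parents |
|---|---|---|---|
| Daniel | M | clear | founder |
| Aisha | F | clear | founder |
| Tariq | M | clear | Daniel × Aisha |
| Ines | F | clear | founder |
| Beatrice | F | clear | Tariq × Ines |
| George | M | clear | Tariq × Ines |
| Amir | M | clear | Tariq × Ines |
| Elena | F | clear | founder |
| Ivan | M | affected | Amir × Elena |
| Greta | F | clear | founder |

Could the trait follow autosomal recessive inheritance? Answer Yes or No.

Yes

A consistent assignment under autosomal recessive exists: Daniel NN, Aisha NN, Tariq NN, Ines Nn, Beatrice NN, George NN, Amir Nn, Elena Nn, Ivan nn, Greta NN.
In this assignment every recorded phenotype matches its genotype and every non-founder's genotype is obtainable from its parents' genotypes, so the pedigree is consistent.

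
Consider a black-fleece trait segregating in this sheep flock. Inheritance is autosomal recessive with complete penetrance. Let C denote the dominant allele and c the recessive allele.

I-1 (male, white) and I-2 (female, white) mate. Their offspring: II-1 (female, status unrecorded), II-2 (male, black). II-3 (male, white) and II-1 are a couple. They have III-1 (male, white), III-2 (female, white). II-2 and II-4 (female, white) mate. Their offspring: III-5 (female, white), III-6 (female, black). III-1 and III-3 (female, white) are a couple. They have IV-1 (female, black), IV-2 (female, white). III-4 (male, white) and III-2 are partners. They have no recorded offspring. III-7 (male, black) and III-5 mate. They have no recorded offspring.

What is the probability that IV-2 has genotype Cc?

III-1 is white so carries C and passed c to IV-1 (cc), so III-1 is Cc.
III-3 is white so carries C and passed c to IV-1 (cc), so III-3 is Cc.
Their cross gives offspring ratios 1/4 CC : 1/2 Cc : 1/4 cc. Conditioning on IV-2 being white, P(Cc) = 1/2 / 3/4 = 2/3.

2/3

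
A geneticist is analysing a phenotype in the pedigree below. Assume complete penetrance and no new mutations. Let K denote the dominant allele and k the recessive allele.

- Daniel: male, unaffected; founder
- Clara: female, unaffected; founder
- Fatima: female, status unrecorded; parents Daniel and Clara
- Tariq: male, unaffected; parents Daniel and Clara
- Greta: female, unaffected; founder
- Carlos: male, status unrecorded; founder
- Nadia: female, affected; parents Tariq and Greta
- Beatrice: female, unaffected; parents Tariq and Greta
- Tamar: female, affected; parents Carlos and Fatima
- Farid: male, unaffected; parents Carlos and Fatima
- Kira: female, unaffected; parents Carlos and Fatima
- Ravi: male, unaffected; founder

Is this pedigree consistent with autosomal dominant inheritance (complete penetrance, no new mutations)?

Under autosomal dominant, Nadia (affected, female) cannot arise from Tariq (unaffected) × Greta (unaffected).

No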